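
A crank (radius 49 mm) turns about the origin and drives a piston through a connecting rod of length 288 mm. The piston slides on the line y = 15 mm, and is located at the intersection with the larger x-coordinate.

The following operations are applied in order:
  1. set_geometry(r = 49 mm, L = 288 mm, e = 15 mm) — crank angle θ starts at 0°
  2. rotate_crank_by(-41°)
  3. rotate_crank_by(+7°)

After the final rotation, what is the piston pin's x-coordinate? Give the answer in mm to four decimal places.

set_geometry: r = 49 mm, L = 288 mm, e = 15 mm; θ ← 0°
rotate_crank_by(-41°): θ ← 0° -41° = -41°
rotate_crank_by(+7°): θ ← -41° +7° = -34°
crank pin P = (r cos θ, r sin θ) = (40.622841, -27.400452)
h = r sin θ − e = -27.400452 − 15 = -42.400452
x = r cos θ + √(L² − h²) = 40.622841 + √(82944.0 − 1797.7984) = 40.622841 + 284.861724 = 325.484565

325.4846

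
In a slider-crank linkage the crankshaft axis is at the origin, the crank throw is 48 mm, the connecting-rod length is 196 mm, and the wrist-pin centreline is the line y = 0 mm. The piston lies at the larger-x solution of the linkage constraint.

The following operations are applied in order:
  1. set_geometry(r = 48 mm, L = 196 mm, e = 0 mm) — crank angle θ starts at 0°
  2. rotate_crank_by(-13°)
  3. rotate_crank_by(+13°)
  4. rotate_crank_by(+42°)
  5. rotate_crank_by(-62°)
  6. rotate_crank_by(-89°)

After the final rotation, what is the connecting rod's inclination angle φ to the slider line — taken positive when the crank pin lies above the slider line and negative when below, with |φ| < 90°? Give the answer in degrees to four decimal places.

-13.3887

set_geometry: r = 48 mm, L = 196 mm, e = 0 mm; θ ← 0°
rotate_crank_by(-13°): θ ← 0° -13° = -13°
rotate_crank_by(+13°): θ ← -13° +13° = 0°
rotate_crank_by(+42°): θ ← 0° +42° = 42°
rotate_crank_by(-62°): θ ← 42° -62° = -20°
rotate_crank_by(-89°): θ ← -20° -89° = -109°
crank pin P = (r cos θ, r sin θ) = (-15.627271, -45.384892)
h = r sin θ − e = -45.384892 − 0 = -45.384892
sin φ = h / L = -45.384892 / 196 = -0.23155557
φ = arcsin(-0.23155557) = -13.388672°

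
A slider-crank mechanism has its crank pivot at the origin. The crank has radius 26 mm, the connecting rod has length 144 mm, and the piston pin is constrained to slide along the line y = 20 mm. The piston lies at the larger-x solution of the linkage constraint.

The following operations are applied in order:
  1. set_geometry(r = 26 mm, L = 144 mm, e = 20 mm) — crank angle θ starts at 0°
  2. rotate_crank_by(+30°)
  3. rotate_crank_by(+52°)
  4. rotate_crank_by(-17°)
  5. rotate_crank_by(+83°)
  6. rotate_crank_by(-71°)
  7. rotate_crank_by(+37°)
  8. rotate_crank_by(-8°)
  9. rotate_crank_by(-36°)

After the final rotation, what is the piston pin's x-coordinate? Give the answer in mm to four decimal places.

152.8243

set_geometry: r = 26 mm, L = 144 mm, e = 20 mm; θ ← 0°
rotate_crank_by(+30°): θ ← 0° +30° = 30°
rotate_crank_by(+52°): θ ← 30° +52° = 82°
rotate_crank_by(-17°): θ ← 82° -17° = 65°
rotate_crank_by(+83°): θ ← 65° +83° = 148°
rotate_crank_by(-71°): θ ← 148° -71° = 77°
rotate_crank_by(+37°): θ ← 77° +37° = 114°
rotate_crank_by(-8°): θ ← 114° -8° = 106°
rotate_crank_by(-36°): θ ← 106° -36° = 70°
crank pin P = (r cos θ, r sin θ) = (8.892524, 24.432008)
h = r sin θ − e = 24.432008 − 20 = 4.432008
x = r cos θ + √(L² − h²) = 8.892524 + √(20736.0 − 19.6427) = 8.892524 + 143.931780 = 152.824304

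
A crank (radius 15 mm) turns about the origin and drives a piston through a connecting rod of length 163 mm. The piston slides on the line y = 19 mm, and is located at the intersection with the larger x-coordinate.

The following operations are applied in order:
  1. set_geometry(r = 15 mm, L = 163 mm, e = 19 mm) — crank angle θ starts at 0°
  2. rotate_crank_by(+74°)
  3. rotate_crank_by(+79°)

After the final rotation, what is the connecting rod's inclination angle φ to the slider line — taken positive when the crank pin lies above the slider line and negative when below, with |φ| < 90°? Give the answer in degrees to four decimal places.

set_geometry: r = 15 mm, L = 163 mm, e = 19 mm; θ ← 0°
rotate_crank_by(+74°): θ ← 0° +74° = 74°
rotate_crank_by(+79°): θ ← 74° +79° = 153°
crank pin P = (r cos θ, r sin θ) = (-13.365098, 6.809857)
h = r sin θ − e = 6.809857 − 19 = -12.190143
sin φ = h / L = -12.190143 / 163 = -0.07478615
φ = arcsin(-0.07478615) = -4.288935°

-4.2889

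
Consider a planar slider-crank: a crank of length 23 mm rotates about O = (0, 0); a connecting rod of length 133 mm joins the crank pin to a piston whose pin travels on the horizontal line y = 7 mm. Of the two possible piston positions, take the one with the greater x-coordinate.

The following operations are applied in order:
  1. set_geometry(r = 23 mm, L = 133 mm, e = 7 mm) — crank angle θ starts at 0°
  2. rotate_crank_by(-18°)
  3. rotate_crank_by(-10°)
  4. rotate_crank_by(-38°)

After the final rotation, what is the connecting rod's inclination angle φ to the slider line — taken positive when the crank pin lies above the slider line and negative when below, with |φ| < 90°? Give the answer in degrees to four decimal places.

-12.1583

set_geometry: r = 23 mm, L = 133 mm, e = 7 mm; θ ← 0°
rotate_crank_by(-18°): θ ← 0° -18° = -18°
rotate_crank_by(-10°): θ ← -18° -10° = -28°
rotate_crank_by(-38°): θ ← -28° -38° = -66°
crank pin P = (r cos θ, r sin θ) = (9.354943, -21.011546)
h = r sin θ − e = -21.011546 − 7 = -28.011546
sin φ = h / L = -28.011546 / 133 = -0.21061312
φ = arcsin(-0.21061312) = -12.158285°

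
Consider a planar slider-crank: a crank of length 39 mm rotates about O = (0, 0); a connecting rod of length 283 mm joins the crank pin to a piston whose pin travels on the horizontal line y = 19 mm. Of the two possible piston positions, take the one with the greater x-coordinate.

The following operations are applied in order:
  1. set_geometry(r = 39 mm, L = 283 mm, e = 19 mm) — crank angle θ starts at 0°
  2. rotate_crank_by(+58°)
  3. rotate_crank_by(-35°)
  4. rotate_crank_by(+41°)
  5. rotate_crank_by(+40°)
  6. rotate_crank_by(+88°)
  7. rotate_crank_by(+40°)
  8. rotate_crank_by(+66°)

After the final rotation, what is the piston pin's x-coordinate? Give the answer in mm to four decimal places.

set_geometry: r = 39 mm, L = 283 mm, e = 19 mm; θ ← 0°
rotate_crank_by(+58°): θ ← 0° +58° = 58°
rotate_crank_by(-35°): θ ← 58° -35° = 23°
rotate_crank_by(+41°): θ ← 23° +41° = 64°
rotate_crank_by(+40°): θ ← 64° +40° = 104°
rotate_crank_by(+88°): θ ← 104° +88° = 192°
rotate_crank_by(+40°): θ ← 192° +40° = 232°
rotate_crank_by(+66°): θ ← 232° +66° = 298°
crank pin P = (r cos θ, r sin θ) = (18.309391, -34.434956)
h = r sin θ − e = -34.434956 − 19 = -53.434956
x = r cos θ + √(L² − h²) = 18.309391 + √(80089.0 − 2855.2945) = 18.309391 + 277.909527 = 296.218918

296.2189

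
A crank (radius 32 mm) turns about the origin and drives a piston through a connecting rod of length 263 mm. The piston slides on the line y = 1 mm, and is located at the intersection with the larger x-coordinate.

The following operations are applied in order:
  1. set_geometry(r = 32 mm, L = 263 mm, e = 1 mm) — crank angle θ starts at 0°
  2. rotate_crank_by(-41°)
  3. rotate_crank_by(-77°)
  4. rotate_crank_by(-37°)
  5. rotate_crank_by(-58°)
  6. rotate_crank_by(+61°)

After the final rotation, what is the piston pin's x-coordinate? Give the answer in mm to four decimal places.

set_geometry: r = 32 mm, L = 263 mm, e = 1 mm; θ ← 0°
rotate_crank_by(-41°): θ ← 0° -41° = -41°
rotate_crank_by(-77°): θ ← -41° -77° = -118°
rotate_crank_by(-37°): θ ← -118° -37° = -155°
rotate_crank_by(-58°): θ ← -155° -58° = -213°
rotate_crank_by(+61°): θ ← -213° +61° = -152°
crank pin P = (r cos θ, r sin θ) = (-28.254323, -15.023090)
h = r sin θ − e = -15.023090 − 1 = -16.023090
x = r cos θ + √(L² − h²) = -28.254323 + √(69169.0 − 256.7394) = -28.254323 + 262.511448 = 234.257126

234.2571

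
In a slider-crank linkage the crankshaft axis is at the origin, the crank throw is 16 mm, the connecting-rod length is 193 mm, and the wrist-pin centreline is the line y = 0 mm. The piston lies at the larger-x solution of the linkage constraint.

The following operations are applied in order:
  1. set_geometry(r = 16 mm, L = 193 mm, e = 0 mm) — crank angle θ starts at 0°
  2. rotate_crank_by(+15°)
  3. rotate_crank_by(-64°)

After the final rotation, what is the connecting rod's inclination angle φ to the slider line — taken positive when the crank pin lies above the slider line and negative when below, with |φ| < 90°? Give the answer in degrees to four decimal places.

-3.5871

set_geometry: r = 16 mm, L = 193 mm, e = 0 mm; θ ← 0°
rotate_crank_by(+15°): θ ← 0° +15° = 15°
rotate_crank_by(-64°): θ ← 15° -64° = -49°
crank pin P = (r cos θ, r sin θ) = (10.496944, -12.075353)
h = r sin θ − e = -12.075353 − 0 = -12.075353
sin φ = h / L = -12.075353 / 193 = -0.06256660
φ = arcsin(-0.06256660) = -3.587145°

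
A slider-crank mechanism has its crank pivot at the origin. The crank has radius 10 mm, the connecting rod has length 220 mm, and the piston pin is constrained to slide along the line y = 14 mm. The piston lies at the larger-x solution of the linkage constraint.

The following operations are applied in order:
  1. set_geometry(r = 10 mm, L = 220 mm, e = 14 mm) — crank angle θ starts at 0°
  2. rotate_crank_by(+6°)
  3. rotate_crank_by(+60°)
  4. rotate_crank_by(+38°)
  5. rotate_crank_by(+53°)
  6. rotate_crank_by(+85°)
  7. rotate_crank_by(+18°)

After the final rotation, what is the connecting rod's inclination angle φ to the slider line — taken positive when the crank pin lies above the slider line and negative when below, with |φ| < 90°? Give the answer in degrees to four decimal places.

-6.2231

set_geometry: r = 10 mm, L = 220 mm, e = 14 mm; θ ← 0°
rotate_crank_by(+6°): θ ← 0° +6° = 6°
rotate_crank_by(+60°): θ ← 6° +60° = 66°
rotate_crank_by(+38°): θ ← 66° +38° = 104°
rotate_crank_by(+53°): θ ← 104° +53° = 157°
rotate_crank_by(+85°): θ ← 157° +85° = 242°
rotate_crank_by(+18°): θ ← 242° +18° = 260°
crank pin P = (r cos θ, r sin θ) = (-1.736482, -9.848078)
h = r sin θ − e = -9.848078 − 14 = -23.848078
sin φ = h / L = -23.848078 / 220 = -0.10840035
φ = arcsin(-0.10840035) = -6.223111°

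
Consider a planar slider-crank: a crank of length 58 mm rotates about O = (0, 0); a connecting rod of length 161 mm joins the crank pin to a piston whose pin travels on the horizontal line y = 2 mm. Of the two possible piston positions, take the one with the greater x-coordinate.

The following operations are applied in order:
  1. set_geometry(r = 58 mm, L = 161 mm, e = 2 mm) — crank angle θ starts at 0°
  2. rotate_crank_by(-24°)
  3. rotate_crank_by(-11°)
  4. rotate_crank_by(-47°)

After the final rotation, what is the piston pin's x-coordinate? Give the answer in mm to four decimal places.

set_geometry: r = 58 mm, L = 161 mm, e = 2 mm; θ ← 0°
rotate_crank_by(-24°): θ ← 0° -24° = -24°
rotate_crank_by(-11°): θ ← -24° -11° = -35°
rotate_crank_by(-47°): θ ← -35° -47° = -82°
crank pin P = (r cos θ, r sin θ) = (8.072040, -57.435548)
h = r sin θ − e = -57.435548 − 2 = -59.435548
x = r cos θ + √(L² − h²) = 8.072040 + √(25921.0 − 3532.5844) = 8.072040 + 149.627590 = 157.699630

157.6996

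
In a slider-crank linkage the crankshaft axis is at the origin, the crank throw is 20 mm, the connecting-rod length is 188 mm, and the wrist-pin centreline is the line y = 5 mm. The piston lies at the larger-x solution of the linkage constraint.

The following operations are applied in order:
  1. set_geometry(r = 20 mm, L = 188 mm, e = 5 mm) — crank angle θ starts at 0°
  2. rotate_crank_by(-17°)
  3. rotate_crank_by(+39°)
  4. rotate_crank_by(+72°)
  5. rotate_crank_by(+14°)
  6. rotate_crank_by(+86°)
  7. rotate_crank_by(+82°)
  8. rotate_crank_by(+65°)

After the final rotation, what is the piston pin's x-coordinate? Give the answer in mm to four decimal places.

set_geometry: r = 20 mm, L = 188 mm, e = 5 mm; θ ← 0°
rotate_crank_by(-17°): θ ← 0° -17° = -17°
rotate_crank_by(+39°): θ ← -17° +39° = 22°
rotate_crank_by(+72°): θ ← 22° +72° = 94°
rotate_crank_by(+14°): θ ← 94° +14° = 108°
rotate_crank_by(+86°): θ ← 108° +86° = 194°
rotate_crank_by(+82°): θ ← 194° +82° = 276°
rotate_crank_by(+65°): θ ← 276° +65° = 341°
crank pin P = (r cos θ, r sin θ) = (18.910372, -6.511363)
h = r sin θ − e = -6.511363 − 5 = -11.511363
x = r cos θ + √(L² − h²) = 18.910372 + √(35344.0 − 132.5115) = 18.910372 + 187.647245 = 206.557616

206.5576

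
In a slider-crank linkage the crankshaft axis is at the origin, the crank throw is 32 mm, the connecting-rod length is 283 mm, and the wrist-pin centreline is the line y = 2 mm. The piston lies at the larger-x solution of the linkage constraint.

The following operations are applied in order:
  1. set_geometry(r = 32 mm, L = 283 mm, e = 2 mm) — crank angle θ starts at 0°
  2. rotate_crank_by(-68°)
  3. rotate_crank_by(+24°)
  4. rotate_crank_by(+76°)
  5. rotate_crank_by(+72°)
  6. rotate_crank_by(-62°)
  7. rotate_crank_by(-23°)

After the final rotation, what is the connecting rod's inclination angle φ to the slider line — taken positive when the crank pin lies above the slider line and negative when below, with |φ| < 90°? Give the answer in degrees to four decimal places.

1.7046

set_geometry: r = 32 mm, L = 283 mm, e = 2 mm; θ ← 0°
rotate_crank_by(-68°): θ ← 0° -68° = -68°
rotate_crank_by(+24°): θ ← -68° +24° = -44°
rotate_crank_by(+76°): θ ← -44° +76° = 32°
rotate_crank_by(+72°): θ ← 32° +72° = 104°
rotate_crank_by(-62°): θ ← 104° -62° = 42°
rotate_crank_by(-23°): θ ← 42° -23° = 19°
crank pin P = (r cos θ, r sin θ) = (30.256594, 10.418181)
h = r sin θ − e = 10.418181 − 2 = 8.418181
sin φ = h / L = 8.418181 / 283 = 0.02974622
φ = arcsin(0.02974622) = 1.704584°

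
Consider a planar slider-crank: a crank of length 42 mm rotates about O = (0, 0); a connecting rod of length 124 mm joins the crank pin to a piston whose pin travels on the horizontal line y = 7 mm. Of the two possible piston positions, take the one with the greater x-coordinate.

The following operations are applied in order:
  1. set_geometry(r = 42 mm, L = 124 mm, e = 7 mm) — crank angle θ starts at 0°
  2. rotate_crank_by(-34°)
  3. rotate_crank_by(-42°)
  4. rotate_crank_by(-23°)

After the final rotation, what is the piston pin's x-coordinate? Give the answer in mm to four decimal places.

107.5587

set_geometry: r = 42 mm, L = 124 mm, e = 7 mm; θ ← 0°
rotate_crank_by(-34°): θ ← 0° -34° = -34°
rotate_crank_by(-42°): θ ← -34° -42° = -76°
rotate_crank_by(-23°): θ ← -76° -23° = -99°
crank pin P = (r cos θ, r sin θ) = (-6.570248, -41.482910)
h = r sin θ − e = -41.482910 − 7 = -48.482910
x = r cos θ + √(L² − h²) = -6.570248 + √(15376.0 − 2350.5926) = -6.570248 + 114.128907 = 107.558659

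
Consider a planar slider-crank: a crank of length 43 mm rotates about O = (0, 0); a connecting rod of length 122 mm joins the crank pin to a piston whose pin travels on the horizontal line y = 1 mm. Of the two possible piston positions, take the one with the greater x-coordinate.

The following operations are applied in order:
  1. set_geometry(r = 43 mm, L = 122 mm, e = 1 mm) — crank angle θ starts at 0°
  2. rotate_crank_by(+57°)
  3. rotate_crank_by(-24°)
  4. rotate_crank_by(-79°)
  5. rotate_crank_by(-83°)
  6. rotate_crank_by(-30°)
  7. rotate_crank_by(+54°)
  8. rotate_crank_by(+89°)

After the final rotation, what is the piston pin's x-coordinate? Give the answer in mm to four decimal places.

162.6554

set_geometry: r = 43 mm, L = 122 mm, e = 1 mm; θ ← 0°
rotate_crank_by(+57°): θ ← 0° +57° = 57°
rotate_crank_by(-24°): θ ← 57° -24° = 33°
rotate_crank_by(-79°): θ ← 33° -79° = -46°
rotate_crank_by(-83°): θ ← -46° -83° = -129°
rotate_crank_by(-30°): θ ← -129° -30° = -159°
rotate_crank_by(+54°): θ ← -159° +54° = -105°
rotate_crank_by(+89°): θ ← -105° +89° = -16°
crank pin P = (r cos θ, r sin θ) = (41.334253, -11.852406)
h = r sin θ − e = -11.852406 − 1 = -12.852406
x = r cos θ + √(L² − h²) = 41.334253 + √(14884.0 − 165.1843) = 41.334253 + 121.321126 = 162.655379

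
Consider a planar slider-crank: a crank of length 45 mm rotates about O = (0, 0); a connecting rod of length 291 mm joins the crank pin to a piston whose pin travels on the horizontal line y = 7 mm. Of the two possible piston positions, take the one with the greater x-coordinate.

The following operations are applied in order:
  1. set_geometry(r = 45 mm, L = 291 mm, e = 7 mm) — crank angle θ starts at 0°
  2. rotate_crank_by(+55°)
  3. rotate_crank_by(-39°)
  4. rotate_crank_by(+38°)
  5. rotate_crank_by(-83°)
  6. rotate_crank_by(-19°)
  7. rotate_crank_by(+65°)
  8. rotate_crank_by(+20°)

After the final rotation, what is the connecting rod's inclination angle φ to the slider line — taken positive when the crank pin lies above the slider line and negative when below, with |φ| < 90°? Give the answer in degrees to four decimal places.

3.9571

set_geometry: r = 45 mm, L = 291 mm, e = 7 mm; θ ← 0°
rotate_crank_by(+55°): θ ← 0° +55° = 55°
rotate_crank_by(-39°): θ ← 55° -39° = 16°
rotate_crank_by(+38°): θ ← 16° +38° = 54°
rotate_crank_by(-83°): θ ← 54° -83° = -29°
rotate_crank_by(-19°): θ ← -29° -19° = -48°
rotate_crank_by(+65°): θ ← -48° +65° = 17°
rotate_crank_by(+20°): θ ← 17° +20° = 37°
crank pin P = (r cos θ, r sin θ) = (35.938598, 27.081676)
h = r sin θ − e = 27.081676 − 7 = 20.081676
sin φ = h / L = 20.081676 / 291 = 0.06900920
φ = arcsin(0.06900920) = 3.957081°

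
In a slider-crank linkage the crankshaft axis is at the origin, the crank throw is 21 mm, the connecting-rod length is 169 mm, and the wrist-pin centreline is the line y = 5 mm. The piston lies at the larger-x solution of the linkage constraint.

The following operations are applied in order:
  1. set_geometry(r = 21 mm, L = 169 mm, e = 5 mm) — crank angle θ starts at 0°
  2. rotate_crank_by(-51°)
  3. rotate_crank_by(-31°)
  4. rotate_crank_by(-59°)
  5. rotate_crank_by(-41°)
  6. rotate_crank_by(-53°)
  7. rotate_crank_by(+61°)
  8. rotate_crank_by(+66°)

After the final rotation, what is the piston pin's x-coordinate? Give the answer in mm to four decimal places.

set_geometry: r = 21 mm, L = 169 mm, e = 5 mm; θ ← 0°
rotate_crank_by(-51°): θ ← 0° -51° = -51°
rotate_crank_by(-31°): θ ← -51° -31° = -82°
rotate_crank_by(-59°): θ ← -82° -59° = -141°
rotate_crank_by(-41°): θ ← -141° -41° = -182°
rotate_crank_by(-53°): θ ← -182° -53° = -235°
rotate_crank_by(+61°): θ ← -235° +61° = -174°
rotate_crank_by(+66°): θ ← -174° +66° = -108°
crank pin P = (r cos θ, r sin θ) = (-6.489357, -19.972187)
h = r sin θ − e = -19.972187 − 5 = -24.972187
x = r cos θ + √(L² − h²) = -6.489357 + √(28561.0 − 623.6101) = -6.489357 + 167.144817 = 160.655460

160.6555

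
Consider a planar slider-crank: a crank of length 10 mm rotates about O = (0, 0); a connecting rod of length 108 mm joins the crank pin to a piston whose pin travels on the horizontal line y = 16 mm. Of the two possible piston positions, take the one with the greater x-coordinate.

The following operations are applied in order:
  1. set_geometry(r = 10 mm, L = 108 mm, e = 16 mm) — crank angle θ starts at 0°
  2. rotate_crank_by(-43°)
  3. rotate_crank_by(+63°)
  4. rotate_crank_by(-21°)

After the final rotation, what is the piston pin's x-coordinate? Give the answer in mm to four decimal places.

set_geometry: r = 10 mm, L = 108 mm, e = 16 mm; θ ← 0°
rotate_crank_by(-43°): θ ← 0° -43° = -43°
rotate_crank_by(+63°): θ ← -43° +63° = 20°
rotate_crank_by(-21°): θ ← 20° -21° = -1°
crank pin P = (r cos θ, r sin θ) = (9.998477, -0.174524)
h = r sin θ − e = -0.174524 − 16 = -16.174524
x = r cos θ + √(L² − h²) = 9.998477 + √(11664.0 − 261.6152) = 9.998477 + 106.781950 = 116.780427

116.7804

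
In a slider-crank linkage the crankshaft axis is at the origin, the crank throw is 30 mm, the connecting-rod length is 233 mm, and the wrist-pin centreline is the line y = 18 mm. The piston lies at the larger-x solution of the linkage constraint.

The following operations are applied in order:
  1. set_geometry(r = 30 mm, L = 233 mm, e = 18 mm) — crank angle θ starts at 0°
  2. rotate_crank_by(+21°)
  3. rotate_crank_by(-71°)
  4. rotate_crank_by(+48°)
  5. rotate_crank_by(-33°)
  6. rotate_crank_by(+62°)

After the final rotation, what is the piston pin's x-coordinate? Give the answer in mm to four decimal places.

set_geometry: r = 30 mm, L = 233 mm, e = 18 mm; θ ← 0°
rotate_crank_by(+21°): θ ← 0° +21° = 21°
rotate_crank_by(-71°): θ ← 21° -71° = -50°
rotate_crank_by(+48°): θ ← -50° +48° = -2°
rotate_crank_by(-33°): θ ← -2° -33° = -35°
rotate_crank_by(+62°): θ ← -35° +62° = 27°
crank pin P = (r cos θ, r sin θ) = (26.730196, 13.619715)
h = r sin θ − e = 13.619715 − 18 = -4.380285
x = r cos θ + √(L² − h²) = 26.730196 + √(54289.0 − 19.1869) = 26.730196 + 232.958823 = 259.689018

259.6890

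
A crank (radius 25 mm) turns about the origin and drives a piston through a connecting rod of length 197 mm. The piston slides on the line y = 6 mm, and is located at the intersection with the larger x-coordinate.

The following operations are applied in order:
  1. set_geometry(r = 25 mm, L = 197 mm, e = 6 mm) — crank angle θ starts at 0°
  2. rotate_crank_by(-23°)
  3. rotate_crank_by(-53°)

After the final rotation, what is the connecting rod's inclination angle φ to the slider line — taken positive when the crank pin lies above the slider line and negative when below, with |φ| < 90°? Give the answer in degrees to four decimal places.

-8.8351

set_geometry: r = 25 mm, L = 197 mm, e = 6 mm; θ ← 0°
rotate_crank_by(-23°): θ ← 0° -23° = -23°
rotate_crank_by(-53°): θ ← -23° -53° = -76°
crank pin P = (r cos θ, r sin θ) = (6.048047, -24.257393)
h = r sin θ − e = -24.257393 − 6 = -30.257393
sin φ = h / L = -30.257393 / 197 = -0.15359083
φ = arcsin(-0.15359083) = -8.835078°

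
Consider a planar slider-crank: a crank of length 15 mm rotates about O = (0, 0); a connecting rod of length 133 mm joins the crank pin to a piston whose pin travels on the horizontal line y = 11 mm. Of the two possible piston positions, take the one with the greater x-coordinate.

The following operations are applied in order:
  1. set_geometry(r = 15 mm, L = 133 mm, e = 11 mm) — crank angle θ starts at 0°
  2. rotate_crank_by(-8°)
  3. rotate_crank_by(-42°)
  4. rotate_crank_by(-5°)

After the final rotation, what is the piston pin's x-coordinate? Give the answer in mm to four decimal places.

139.5491

set_geometry: r = 15 mm, L = 133 mm, e = 11 mm; θ ← 0°
rotate_crank_by(-8°): θ ← 0° -8° = -8°
rotate_crank_by(-42°): θ ← -8° -42° = -50°
rotate_crank_by(-5°): θ ← -50° -5° = -55°
crank pin P = (r cos θ, r sin θ) = (8.603647, -12.287281)
h = r sin θ − e = -12.287281 − 11 = -23.287281
x = r cos θ + √(L² − h²) = 8.603647 + √(17689.0 − 542.2974) = 8.603647 + 130.945418 = 139.549065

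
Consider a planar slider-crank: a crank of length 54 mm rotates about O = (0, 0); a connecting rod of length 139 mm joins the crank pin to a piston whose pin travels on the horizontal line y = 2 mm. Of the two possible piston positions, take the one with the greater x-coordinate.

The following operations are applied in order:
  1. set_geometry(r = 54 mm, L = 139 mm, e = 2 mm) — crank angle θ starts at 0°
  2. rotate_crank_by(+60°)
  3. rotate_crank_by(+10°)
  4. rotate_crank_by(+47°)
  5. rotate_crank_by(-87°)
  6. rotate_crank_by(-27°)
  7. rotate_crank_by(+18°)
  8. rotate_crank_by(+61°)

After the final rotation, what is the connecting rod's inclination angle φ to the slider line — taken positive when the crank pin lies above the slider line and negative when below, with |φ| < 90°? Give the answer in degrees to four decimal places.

set_geometry: r = 54 mm, L = 139 mm, e = 2 mm; θ ← 0°
rotate_crank_by(+60°): θ ← 0° +60° = 60°
rotate_crank_by(+10°): θ ← 60° +10° = 70°
rotate_crank_by(+47°): θ ← 70° +47° = 117°
rotate_crank_by(-87°): θ ← 117° -87° = 30°
rotate_crank_by(-27°): θ ← 30° -27° = 3°
rotate_crank_by(+18°): θ ← 3° +18° = 21°
rotate_crank_by(+61°): θ ← 21° +61° = 82°
crank pin P = (r cos θ, r sin θ) = (7.515347, 53.474476)
h = r sin θ − e = 53.474476 − 2 = 51.474476
sin φ = h / L = 51.474476 / 139 = 0.37031997
φ = arcsin(0.37031997) = 21.735352°

21.7354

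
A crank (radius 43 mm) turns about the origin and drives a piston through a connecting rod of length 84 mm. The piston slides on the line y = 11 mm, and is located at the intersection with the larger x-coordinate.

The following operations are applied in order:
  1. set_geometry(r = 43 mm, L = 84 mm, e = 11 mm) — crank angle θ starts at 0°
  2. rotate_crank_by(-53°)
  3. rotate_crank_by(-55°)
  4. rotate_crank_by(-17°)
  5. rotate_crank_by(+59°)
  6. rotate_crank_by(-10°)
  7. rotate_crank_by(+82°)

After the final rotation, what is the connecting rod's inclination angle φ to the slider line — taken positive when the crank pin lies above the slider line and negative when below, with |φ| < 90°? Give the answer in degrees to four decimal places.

-4.4416

set_geometry: r = 43 mm, L = 84 mm, e = 11 mm; θ ← 0°
rotate_crank_by(-53°): θ ← 0° -53° = -53°
rotate_crank_by(-55°): θ ← -53° -55° = -108°
rotate_crank_by(-17°): θ ← -108° -17° = -125°
rotate_crank_by(+59°): θ ← -125° +59° = -66°
rotate_crank_by(-10°): θ ← -66° -10° = -76°
rotate_crank_by(+82°): θ ← -76° +82° = 6°
crank pin P = (r cos θ, r sin θ) = (42.764442, 4.494724)
h = r sin θ − e = 4.494724 − 11 = -6.505276
sin φ = h / L = -6.505276 / 84 = -0.07744376
φ = arcsin(-0.07744376) = -4.441648°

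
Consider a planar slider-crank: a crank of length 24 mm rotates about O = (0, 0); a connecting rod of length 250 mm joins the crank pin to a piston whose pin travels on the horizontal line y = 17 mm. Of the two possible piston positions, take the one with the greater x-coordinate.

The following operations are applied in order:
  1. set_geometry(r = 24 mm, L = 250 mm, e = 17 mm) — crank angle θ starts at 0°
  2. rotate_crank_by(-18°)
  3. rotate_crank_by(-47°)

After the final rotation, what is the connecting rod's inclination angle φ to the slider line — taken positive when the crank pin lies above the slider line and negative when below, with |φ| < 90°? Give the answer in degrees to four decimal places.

-8.9171

set_geometry: r = 24 mm, L = 250 mm, e = 17 mm; θ ← 0°
rotate_crank_by(-18°): θ ← 0° -18° = -18°
rotate_crank_by(-47°): θ ← -18° -47° = -65°
crank pin P = (r cos θ, r sin θ) = (10.142838, -21.751387)
h = r sin θ − e = -21.751387 − 17 = -38.751387
sin φ = h / L = -38.751387 / 250 = -0.15500555
φ = arcsin(-0.15500555) = -8.917118°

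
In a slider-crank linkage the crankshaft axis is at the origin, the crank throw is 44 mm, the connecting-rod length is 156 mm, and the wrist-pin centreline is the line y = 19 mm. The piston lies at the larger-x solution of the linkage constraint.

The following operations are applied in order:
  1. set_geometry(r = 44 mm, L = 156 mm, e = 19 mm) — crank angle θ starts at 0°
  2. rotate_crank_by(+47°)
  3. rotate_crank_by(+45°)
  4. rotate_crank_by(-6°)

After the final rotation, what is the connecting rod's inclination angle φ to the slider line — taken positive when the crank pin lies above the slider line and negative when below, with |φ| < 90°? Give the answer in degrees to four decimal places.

set_geometry: r = 44 mm, L = 156 mm, e = 19 mm; θ ← 0°
rotate_crank_by(+47°): θ ← 0° +47° = 47°
rotate_crank_by(+45°): θ ← 47° +45° = 92°
rotate_crank_by(-6°): θ ← 92° -6° = 86°
crank pin P = (r cos θ, r sin θ) = (3.069285, 43.892818)
h = r sin θ − e = 43.892818 − 19 = 24.892818
sin φ = h / L = 24.892818 / 156 = 0.15956935
φ = arcsin(0.15956935) = 9.181901°

9.1819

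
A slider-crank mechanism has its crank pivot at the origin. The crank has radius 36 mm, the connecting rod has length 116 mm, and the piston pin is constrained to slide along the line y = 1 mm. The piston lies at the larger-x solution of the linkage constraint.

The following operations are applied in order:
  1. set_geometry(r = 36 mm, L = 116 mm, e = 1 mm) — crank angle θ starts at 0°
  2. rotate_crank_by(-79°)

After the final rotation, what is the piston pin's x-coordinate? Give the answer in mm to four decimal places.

117.0304

set_geometry: r = 36 mm, L = 116 mm, e = 1 mm; θ ← 0°
rotate_crank_by(-79°): θ ← 0° -79° = -79°
crank pin P = (r cos θ, r sin θ) = (6.869124, -35.338579)
h = r sin θ − e = -35.338579 − 1 = -36.338579
x = r cos θ + √(L² − h²) = 6.869124 + √(13456.0 − 1320.4923) = 6.869124 + 110.161280 = 117.030404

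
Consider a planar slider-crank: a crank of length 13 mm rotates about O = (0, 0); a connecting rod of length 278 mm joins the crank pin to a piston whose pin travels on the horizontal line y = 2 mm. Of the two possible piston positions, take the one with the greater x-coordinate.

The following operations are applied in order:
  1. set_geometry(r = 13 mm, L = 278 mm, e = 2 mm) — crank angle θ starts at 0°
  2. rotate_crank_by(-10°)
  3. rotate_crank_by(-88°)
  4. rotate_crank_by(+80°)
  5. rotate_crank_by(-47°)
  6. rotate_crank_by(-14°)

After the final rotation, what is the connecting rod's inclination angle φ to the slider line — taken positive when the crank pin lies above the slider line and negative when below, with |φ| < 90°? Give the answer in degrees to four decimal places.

-3.0437

set_geometry: r = 13 mm, L = 278 mm, e = 2 mm; θ ← 0°
rotate_crank_by(-10°): θ ← 0° -10° = -10°
rotate_crank_by(-88°): θ ← -10° -88° = -98°
rotate_crank_by(+80°): θ ← -98° +80° = -18°
rotate_crank_by(-47°): θ ← -18° -47° = -65°
rotate_crank_by(-14°): θ ← -65° -14° = -79°
crank pin P = (r cos θ, r sin θ) = (2.480517, -12.761153)
h = r sin θ − e = -12.761153 − 2 = -14.761153
sin φ = h / L = -14.761153 / 278 = -0.05309767
φ = arcsin(-0.05309767) = -3.043704°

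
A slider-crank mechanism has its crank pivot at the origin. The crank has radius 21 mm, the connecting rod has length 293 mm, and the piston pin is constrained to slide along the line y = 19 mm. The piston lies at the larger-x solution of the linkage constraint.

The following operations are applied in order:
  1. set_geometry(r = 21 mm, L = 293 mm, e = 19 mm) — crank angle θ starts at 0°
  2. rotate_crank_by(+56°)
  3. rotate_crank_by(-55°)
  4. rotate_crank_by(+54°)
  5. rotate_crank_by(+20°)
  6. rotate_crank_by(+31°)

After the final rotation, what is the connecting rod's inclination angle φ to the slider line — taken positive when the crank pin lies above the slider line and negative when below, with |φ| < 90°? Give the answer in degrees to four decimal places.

0.2320

set_geometry: r = 21 mm, L = 293 mm, e = 19 mm; θ ← 0°
rotate_crank_by(+56°): θ ← 0° +56° = 56°
rotate_crank_by(-55°): θ ← 56° -55° = 1°
rotate_crank_by(+54°): θ ← 1° +54° = 55°
rotate_crank_by(+20°): θ ← 55° +20° = 75°
rotate_crank_by(+31°): θ ← 75° +31° = 106°
crank pin P = (r cos θ, r sin θ) = (-5.788384, 20.186496)
h = r sin θ − e = 20.186496 − 19 = 1.186496
sin φ = h / L = 1.186496 / 293 = 0.00404947
φ = arcsin(0.00404947) = 0.232018°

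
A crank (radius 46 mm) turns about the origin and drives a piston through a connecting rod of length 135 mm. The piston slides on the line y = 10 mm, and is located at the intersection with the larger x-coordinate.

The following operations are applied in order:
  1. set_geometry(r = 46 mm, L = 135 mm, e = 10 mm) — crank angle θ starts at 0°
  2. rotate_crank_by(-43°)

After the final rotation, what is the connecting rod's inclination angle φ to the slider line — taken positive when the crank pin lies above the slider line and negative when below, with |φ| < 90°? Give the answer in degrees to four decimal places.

-17.8459

set_geometry: r = 46 mm, L = 135 mm, e = 10 mm; θ ← 0°
rotate_crank_by(-43°): θ ← 0° -43° = -43°
crank pin P = (r cos θ, r sin θ) = (33.642270, -31.371925)
h = r sin θ − e = -31.371925 − 10 = -41.371925
sin φ = h / L = -41.371925 / 135 = -0.30645870
φ = arcsin(-0.30645870) = -17.845944°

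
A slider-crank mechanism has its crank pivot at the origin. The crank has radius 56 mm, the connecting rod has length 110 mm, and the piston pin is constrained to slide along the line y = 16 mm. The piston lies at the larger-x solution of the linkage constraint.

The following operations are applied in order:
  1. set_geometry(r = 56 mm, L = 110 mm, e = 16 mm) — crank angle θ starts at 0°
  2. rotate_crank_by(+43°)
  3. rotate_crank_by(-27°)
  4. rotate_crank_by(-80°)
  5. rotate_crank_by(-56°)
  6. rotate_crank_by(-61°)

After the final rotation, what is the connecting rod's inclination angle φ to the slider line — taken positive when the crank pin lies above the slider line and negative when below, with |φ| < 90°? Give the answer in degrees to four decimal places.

set_geometry: r = 56 mm, L = 110 mm, e = 16 mm; θ ← 0°
rotate_crank_by(+43°): θ ← 0° +43° = 43°
rotate_crank_by(-27°): θ ← 43° -27° = 16°
rotate_crank_by(-80°): θ ← 16° -80° = -64°
rotate_crank_by(-56°): θ ← -64° -56° = -120°
rotate_crank_by(-61°): θ ← -120° -61° = -181°
crank pin P = (r cos θ, r sin θ) = (-55.991471, 0.977335)
h = r sin θ − e = 0.977335 − 16 = -15.022665
sin φ = h / L = -15.022665 / 110 = -0.13656968
φ = arcsin(-0.13656968) = -7.849397°

-7.8494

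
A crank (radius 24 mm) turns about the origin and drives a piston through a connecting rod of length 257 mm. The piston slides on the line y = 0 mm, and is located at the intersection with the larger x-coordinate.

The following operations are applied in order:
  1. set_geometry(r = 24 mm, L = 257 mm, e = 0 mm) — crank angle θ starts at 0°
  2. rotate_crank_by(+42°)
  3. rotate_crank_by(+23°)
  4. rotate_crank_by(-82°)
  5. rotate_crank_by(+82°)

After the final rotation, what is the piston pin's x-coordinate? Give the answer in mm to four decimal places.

266.2207

set_geometry: r = 24 mm, L = 257 mm, e = 0 mm; θ ← 0°
rotate_crank_by(+42°): θ ← 0° +42° = 42°
rotate_crank_by(+23°): θ ← 42° +23° = 65°
rotate_crank_by(-82°): θ ← 65° -82° = -17°
rotate_crank_by(+82°): θ ← -17° +82° = 65°
crank pin P = (r cos θ, r sin θ) = (10.142838, 21.751387)
h = r sin θ − e = 21.751387 − 0 = 21.751387
x = r cos θ + √(L² − h²) = 10.142838 + √(66049.0 − 473.1228) = 10.142838 + 256.077873 = 266.220712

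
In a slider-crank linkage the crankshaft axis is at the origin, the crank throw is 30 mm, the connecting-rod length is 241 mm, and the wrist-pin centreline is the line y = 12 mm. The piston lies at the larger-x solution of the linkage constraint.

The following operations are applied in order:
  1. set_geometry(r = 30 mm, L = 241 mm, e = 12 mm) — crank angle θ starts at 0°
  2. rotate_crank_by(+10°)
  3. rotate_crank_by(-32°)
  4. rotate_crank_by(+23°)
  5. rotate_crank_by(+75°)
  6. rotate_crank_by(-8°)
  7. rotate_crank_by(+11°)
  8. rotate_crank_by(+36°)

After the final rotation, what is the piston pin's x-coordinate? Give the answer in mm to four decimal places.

227.8423

set_geometry: r = 30 mm, L = 241 mm, e = 12 mm; θ ← 0°
rotate_crank_by(+10°): θ ← 0° +10° = 10°
rotate_crank_by(-32°): θ ← 10° -32° = -22°
rotate_crank_by(+23°): θ ← -22° +23° = 1°
rotate_crank_by(+75°): θ ← 1° +75° = 76°
rotate_crank_by(-8°): θ ← 76° -8° = 68°
rotate_crank_by(+11°): θ ← 68° +11° = 79°
rotate_crank_by(+36°): θ ← 79° +36° = 115°
crank pin P = (r cos θ, r sin θ) = (-12.678548, 27.189234)
h = r sin θ − e = 27.189234 − 12 = 15.189234
x = r cos θ + √(L² − h²) = -12.678548 + √(58081.0 − 230.7128) = -12.678548 + 240.520866 = 227.842319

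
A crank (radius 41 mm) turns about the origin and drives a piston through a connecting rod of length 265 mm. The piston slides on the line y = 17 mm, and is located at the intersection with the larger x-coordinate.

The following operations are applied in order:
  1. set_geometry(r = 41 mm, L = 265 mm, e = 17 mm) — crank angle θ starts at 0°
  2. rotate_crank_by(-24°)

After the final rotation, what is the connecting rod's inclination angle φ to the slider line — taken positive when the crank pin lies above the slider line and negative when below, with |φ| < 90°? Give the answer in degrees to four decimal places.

set_geometry: r = 41 mm, L = 265 mm, e = 17 mm; θ ← 0°
rotate_crank_by(-24°): θ ← 0° -24° = -24°
crank pin P = (r cos θ, r sin θ) = (37.455364, -16.676202)
h = r sin θ − e = -16.676202 − 17 = -33.676202
sin φ = h / L = -33.676202 / 265 = -0.12708001
φ = arcsin(-0.12708001) = -7.300890°

-7.3009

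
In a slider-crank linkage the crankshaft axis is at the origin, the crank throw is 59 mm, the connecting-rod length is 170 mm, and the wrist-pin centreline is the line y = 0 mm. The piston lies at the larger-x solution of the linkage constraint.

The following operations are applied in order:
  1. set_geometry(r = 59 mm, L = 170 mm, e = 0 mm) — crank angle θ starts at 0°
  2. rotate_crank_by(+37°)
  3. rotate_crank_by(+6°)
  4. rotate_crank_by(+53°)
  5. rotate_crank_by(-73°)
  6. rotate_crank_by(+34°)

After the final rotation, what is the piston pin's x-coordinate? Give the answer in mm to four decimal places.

194.7731

set_geometry: r = 59 mm, L = 170 mm, e = 0 mm; θ ← 0°
rotate_crank_by(+37°): θ ← 0° +37° = 37°
rotate_crank_by(+6°): θ ← 37° +6° = 43°
rotate_crank_by(+53°): θ ← 43° +53° = 96°
rotate_crank_by(-73°): θ ← 96° -73° = 23°
rotate_crank_by(+34°): θ ← 23° +34° = 57°
crank pin P = (r cos θ, r sin θ) = (32.133703, 49.481564)
h = r sin θ − e = 49.481564 − 0 = 49.481564
x = r cos θ + √(L² − h²) = 32.133703 + √(28900.0 − 2448.4251) = 32.133703 + 162.639401 = 194.773104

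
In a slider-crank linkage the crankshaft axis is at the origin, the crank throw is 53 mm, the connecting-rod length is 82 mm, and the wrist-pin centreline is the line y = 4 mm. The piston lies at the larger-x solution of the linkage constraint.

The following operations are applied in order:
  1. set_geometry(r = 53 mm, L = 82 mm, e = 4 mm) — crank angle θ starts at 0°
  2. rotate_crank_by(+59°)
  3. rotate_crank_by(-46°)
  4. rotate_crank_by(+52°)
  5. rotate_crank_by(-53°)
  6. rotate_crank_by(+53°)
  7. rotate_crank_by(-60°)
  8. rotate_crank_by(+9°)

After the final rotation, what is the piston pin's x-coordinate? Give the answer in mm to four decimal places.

132.9497

set_geometry: r = 53 mm, L = 82 mm, e = 4 mm; θ ← 0°
rotate_crank_by(+59°): θ ← 0° +59° = 59°
rotate_crank_by(-46°): θ ← 59° -46° = 13°
rotate_crank_by(+52°): θ ← 13° +52° = 65°
rotate_crank_by(-53°): θ ← 65° -53° = 12°
rotate_crank_by(+53°): θ ← 12° +53° = 65°
rotate_crank_by(-60°): θ ← 65° -60° = 5°
rotate_crank_by(+9°): θ ← 5° +9° = 14°
crank pin P = (r cos θ, r sin θ) = (51.425673, 12.821860)
h = r sin θ − e = 12.821860 − 4 = 8.821860
x = r cos θ + √(L² − h²) = 51.425673 + √(6724.0 − 77.8252) = 51.425673 + 81.524075 = 132.949748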